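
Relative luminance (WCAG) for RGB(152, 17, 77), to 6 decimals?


Linearize each channel (sRGB transfer function): c = v/255; c_lin = c/12.92 if c ≤ 0.04045, else ((c+0.055)/1.055)^2.4
  R: 152/255 ≈ 0.596078 > 0.04045 → ((0.596078+0.055)/1.055)^2.4 ≈ 0.313989
  G: 17/255 ≈ 0.066667 > 0.04045 → ((0.066667+0.055)/1.055)^2.4 ≈ 0.005605
  B: 77/255 ≈ 0.301961 > 0.04045 → ((0.301961+0.055)/1.055)^2.4 ≈ 0.074214
R_lin = 0.313989, G_lin = 0.005605, B_lin = 0.074214
L = 0.2126×R + 0.7152×G + 0.0722×B
L = 0.2126×0.313989 + 0.7152×0.005605 + 0.0722×0.074214
L ≈ 0.076121


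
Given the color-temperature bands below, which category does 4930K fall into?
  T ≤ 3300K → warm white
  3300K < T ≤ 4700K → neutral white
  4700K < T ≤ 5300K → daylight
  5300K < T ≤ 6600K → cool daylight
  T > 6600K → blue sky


Temperature: 4930K
4700K < 4930K ≤ 5300K → daylight
Classification: daylight


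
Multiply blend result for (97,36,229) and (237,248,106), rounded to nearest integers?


Multiply: C = A×B/255, rounded to nearest integer
R: 97×237/255 = 22989/255 ≈ 90.153 → 90
G: 36×248/255 = 8928/255 ≈ 35.012 → 35
B: 229×106/255 = 24274/255 ≈ 95.192 → 95
= RGB(90, 35, 95)


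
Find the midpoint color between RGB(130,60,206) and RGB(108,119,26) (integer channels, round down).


Midpoint: each channel = ⌊(C₁+C₂)/2⌋
R: ⌊(130+108)/2⌋ = 119
G: ⌊(60+119)/2⌋ = 89
B: ⌊(206+26)/2⌋ = 116
= RGB(119, 89, 116)


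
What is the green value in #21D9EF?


Color: #21D9EF
R = 21 = 33
G = D9 = 217
B = EF = 239
Green = 217


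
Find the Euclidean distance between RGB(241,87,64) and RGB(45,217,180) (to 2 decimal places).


d = √[(R₁-R₂)² + (G₁-G₂)² + (B₁-B₂)²]
d = √[(241-45)² + (87-217)² + (64-180)²]
d = √[38416 + 16900 + 13456]
d = √68772
d ≈ 262.24


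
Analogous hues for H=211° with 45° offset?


Base hue: 211°
Left analog: (211 - 45) mod 360 = 166°
Right analog: (211 + 45) mod 360 = 256°
Analogous hues = 166° and 256°


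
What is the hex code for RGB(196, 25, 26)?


R = 196 → C4 (hex)
G = 25 → 19 (hex)
B = 26 → 1A (hex)
Hex = #C4191A


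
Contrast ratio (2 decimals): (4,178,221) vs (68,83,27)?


Linearize each sRGB channel c=v/255: c/12.92 if c ≤ 0.04045 else ((c+0.055)/1.055)^2.4
L = 0.2126×R_lin + 0.7152×G_lin + 0.0722×B_lin
Color 1 (4,178,221):
  R=4: 4/255≈0.0157 ≤ 0.04045 → 0.0157/12.92 ≈ 0.00121
  G=178: 178/255≈0.6980 > 0.04045 → ((0.6980+0.055)/1.055)^2.4 ≈ 0.44520
  B=221: 221/255≈0.8667 > 0.04045 → ((0.8667+0.055)/1.055)^2.4 ≈ 0.72306
  L1 = 0.2126×0.00121 + 0.7152×0.44520 + 0.0722×0.72306 ≈ 0.37087
Color 2 (68,83,27):
  R=68: 68/255≈0.2667 > 0.04045 → ((0.2667+0.055)/1.055)^2.4 ≈ 0.05781
  G=83: 83/255≈0.3255 > 0.04045 → ((0.3255+0.055)/1.055)^2.4 ≈ 0.08650
  B=27: 27/255≈0.1059 > 0.04045 → ((0.1059+0.055)/1.055)^2.4 ≈ 0.01096
  L2 = 0.2126×0.05781 + 0.7152×0.08650 + 0.0722×0.01096 ≈ 0.07495
Lighter = 0.37087, Darker = 0.07495
Ratio = (L_lighter + 0.05) / (L_darker + 0.05)
Ratio = (0.37087 + 0.05) / (0.07495 + 0.05) = 0.42087 / 0.12495 ≈ 3.3684
Ratio ≈ 3.37:1


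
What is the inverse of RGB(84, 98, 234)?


Invert: (255-R, 255-G, 255-B)
R: 255-84 = 171
G: 255-98 = 157
B: 255-234 = 21
= RGB(171, 157, 21)


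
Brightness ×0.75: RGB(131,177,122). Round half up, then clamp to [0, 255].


Multiply each channel by 0.75, round half up, clamp to [0, 255]
R: 131×0.75 = 98.25 → round → 98
G: 177×0.75 = 132.75 → round → 133
B: 122×0.75 = 91.5 → round → 92
= RGB(98, 133, 92)


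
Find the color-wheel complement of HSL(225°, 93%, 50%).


Complement = opposite side of color wheel = hue + 180°
H' = (225 + 180) mod 360 = 45°
S and L unchanged.
= HSL(45°, 93%, 50%)


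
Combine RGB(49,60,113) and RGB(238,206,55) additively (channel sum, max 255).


Additive: each channel = min(255, C₁+C₂)
R: 49+238 = 287 → 255
G: 60+206 = 266 → 255
B: 113+55 = 168 → 168
= RGB(255, 255, 168)


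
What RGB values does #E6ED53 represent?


E6 → 230 (R)
ED → 237 (G)
53 → 83 (B)
= RGB(230, 237, 83)


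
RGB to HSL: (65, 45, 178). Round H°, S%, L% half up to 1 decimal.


Normalize: R'=65/255≈0.2549, G'=45/255≈0.1765, B'=178/255≈0.6980
Max=178/255, Min=45/255, Δ=Max-Min=133/255
L = (Max+Min)/2 = (178+45)/510 = 223/510 = 0.43725… → L = 43.7%
L ≤ 0.5 → S = Δ/(Max+Min) = 133/(178+45) = 133/223 = 0.59641… → S = 59.6%
(the 1/255 factors cancel in S and H, so raw channel differences can be used)
Max is B' → H = 60 × ((R-G)/Δ + 4) = 60 × ((65-45)/133 + 4)
  20/133 + 4 = 0.1503… + 4 = 4.1503…
  H = 60 × 4.1503… = 249.022…° → H = 249.0°
= HSL(249.0°, 59.6%, 43.7%)


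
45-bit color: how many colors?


Colors = 2^bits = 2^45
= 35,184,372,088,832 colors


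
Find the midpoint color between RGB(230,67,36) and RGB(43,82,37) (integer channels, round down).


Midpoint: each channel = ⌊(C₁+C₂)/2⌋
R: ⌊(230+43)/2⌋ = 136
G: ⌊(67+82)/2⌋ = 74
B: ⌊(36+37)/2⌋ = 36
= RGB(136, 74, 36)


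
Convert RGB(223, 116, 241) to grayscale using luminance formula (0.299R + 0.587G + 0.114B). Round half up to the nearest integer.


Gray = 0.299×R + 0.587×G + 0.114×B
Gray = 0.299×223 + 0.587×116 + 0.114×241
Gray = 66.677 + 68.092 + 27.474
Gray = 162.243 → round half up → 162
Gray = 162


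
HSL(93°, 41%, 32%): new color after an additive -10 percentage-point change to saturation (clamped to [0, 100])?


Original S = 41%
Adjustment = -10 percentage points
New S = 41 + (-10) = 31
Clamp to [0, 100] → 31
= HSL(93°, 31%, 32%)


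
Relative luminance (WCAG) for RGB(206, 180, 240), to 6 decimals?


Linearize each channel (sRGB transfer function): c = v/255; c_lin = c/12.92 if c ≤ 0.04045, else ((c+0.055)/1.055)^2.4
  R: 206/255 ≈ 0.807843 > 0.04045 → ((0.807843+0.055)/1.055)^2.4 ≈ 0.617207
  G: 180/255 ≈ 0.705882 > 0.04045 → ((0.705882+0.055)/1.055)^2.4 ≈ 0.456411
  B: 240/255 ≈ 0.941176 > 0.04045 → ((0.941176+0.055)/1.055)^2.4 ≈ 0.871367
R_lin = 0.617207, G_lin = 0.456411, B_lin = 0.871367
L = 0.2126×R + 0.7152×G + 0.0722×B
L = 0.2126×0.617207 + 0.7152×0.456411 + 0.0722×0.871367
L ≈ 0.520556


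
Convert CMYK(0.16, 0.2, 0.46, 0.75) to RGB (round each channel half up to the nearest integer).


R = 255 × (1-C) × (1-K) = 255 × 0.84 × 0.25 = 53.55 → 54
G = 255 × (1-M) × (1-K) = 255 × 0.80 × 0.25 = 51
B = 255 × (1-Y) × (1-K) = 255 × 0.54 × 0.25 = 34.425 → 34
= RGB(54, 51, 34)


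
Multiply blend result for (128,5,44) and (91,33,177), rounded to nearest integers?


Multiply: C = A×B/255, rounded to nearest integer
R: 128×91/255 = 11648/255 ≈ 45.678 → 46
G: 5×33/255 = 165/255 ≈ 0.647 → 1
B: 44×177/255 = 7788/255 ≈ 30.541 → 31
= RGB(46, 1, 31)


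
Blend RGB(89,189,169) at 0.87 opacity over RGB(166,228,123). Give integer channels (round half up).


C = α×F + (1-α)×B, with 1-α = 0.13
R: 0.87×89 + 0.13×166 = 77.43 + 21.58 = 99.01 → 99
G: 0.87×189 + 0.13×228 = 164.43 + 29.64 = 194.07 → 194
B: 0.87×169 + 0.13×123 = 147.03 + 15.99 = 163.02 → 163
= RGB(99, 194, 163)


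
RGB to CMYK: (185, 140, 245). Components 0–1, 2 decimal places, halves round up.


R'=185/255≈0.7255, G'=140/255≈0.5490, B'=245/255≈0.9608
K = 1 - max(R',G',B') = 1 - 245/255 = 10/255 = 0.03921… → 0.04
(1-R'-K)/(1-K) simplifies to (max-R)/max with max = 245:
C = (245-185)/245 = 60/245 = 0.24489… → 0.24
M = (245-140)/245 = 105/245 = 0.42857… → 0.43
Y = (245-245)/245 = 0/245 = 0 → 0.00
= CMYK(0.24, 0.43, 0.00, 0.04)


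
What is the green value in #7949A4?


Color: #7949A4
R = 79 = 121
G = 49 = 73
B = A4 = 164
Green = 73


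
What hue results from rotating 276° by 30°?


New hue = (H + rotation) mod 360
New hue = (276 + 30) mod 360
= 306 mod 360
= 306°


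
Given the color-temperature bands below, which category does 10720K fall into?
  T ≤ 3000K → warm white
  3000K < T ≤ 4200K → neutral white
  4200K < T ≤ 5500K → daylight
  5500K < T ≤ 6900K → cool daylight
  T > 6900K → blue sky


Temperature: 10720K
10720K > 6900K → blue sky
Classification: blue sky


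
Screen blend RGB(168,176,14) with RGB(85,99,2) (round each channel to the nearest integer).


Screen: C = 255 - (255-A)×(255-B)/255, rounded to nearest integer
R: 255 - (255-168)×(255-85)/255 = 255 - 14790/255 ≈ 255 - 58.000 = 197.000 → 197
G: 255 - (255-176)×(255-99)/255 = 255 - 12324/255 ≈ 255 - 48.329 = 206.671 → 207
B: 255 - (255-14)×(255-2)/255 = 255 - 60973/255 ≈ 255 - 239.110 = 15.890 → 16
= RGB(197, 207, 16)


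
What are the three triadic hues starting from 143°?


Triadic: equally spaced at 120° intervals
H1 = 143°
H2 = (143 + 120) mod 360 = 263°
H3 = (143 + 240) mod 360 = 23°
Triadic = 143°, 263°, 23°


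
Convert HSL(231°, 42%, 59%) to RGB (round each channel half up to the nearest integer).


H=231°, S=0.42, L=0.59
C = (1-|2L-1|)×S = (1-|0.18|)×0.42 = 0.3444
H' = H/60 = 231/60 ≈ 3.8500; X = C×(1-|H' mod 2 - 1|) = 0.05166
m = L - C/2 = 0.59 - 0.1722 = 0.4178
Sector ⌊H'⌋ = 3 → (R',G',B') = (0.0, 0.05166, 0.3444)
RGB = ((R'+m)×255, (G'+m)×255, (B'+m)×255) = (106.539, 119.7123, 194.361)
Round half up → RGB(107, 120, 194)


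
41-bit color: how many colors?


Colors = 2^bits = 2^41
= 2,199,023,255,552 colors


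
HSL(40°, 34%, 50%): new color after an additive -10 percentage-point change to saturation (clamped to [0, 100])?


Original S = 34%
Adjustment = -10 percentage points
New S = 34 + (-10) = 24
Clamp to [0, 100] → 24
= HSL(40°, 24%, 50%)


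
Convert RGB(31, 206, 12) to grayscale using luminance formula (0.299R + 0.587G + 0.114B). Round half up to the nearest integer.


Gray = 0.299×R + 0.587×G + 0.114×B
Gray = 0.299×31 + 0.587×206 + 0.114×12
Gray = 9.269 + 120.922 + 1.368
Gray = 131.559 → round half up → 132
Gray = 132


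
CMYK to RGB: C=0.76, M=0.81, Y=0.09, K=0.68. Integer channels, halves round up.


R = 255 × (1-C) × (1-K) = 255 × 0.24 × 0.32 = 19.584 → 20
G = 255 × (1-M) × (1-K) = 255 × 0.19 × 0.32 = 15.504 → 16
B = 255 × (1-Y) × (1-K) = 255 × 0.91 × 0.32 = 74.256 → 74
= RGB(20, 16, 74)


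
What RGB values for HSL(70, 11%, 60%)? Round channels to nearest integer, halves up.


H=70°, S=0.11, L=0.60
C = (1-|2L-1|)×S = (1-|0.20|)×0.11 = 0.088
H' = H/60 = 70/60 ≈ 1.1667; X = C×(1-|H' mod 2 - 1|) ≈ 0.0733
m = L - C/2 = 0.60 - 0.044 = 0.556
Sector ⌊H'⌋ = 1 → (R',G',B') = (≈0.0733, 0.088, 0.0)
RGB = ((R'+m)×255, (G'+m)×255, (B'+m)×255) = (160.48, 164.22, 141.78)
Round half up → RGB(160, 164, 142)


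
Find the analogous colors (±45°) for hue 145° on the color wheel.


Base hue: 145°
Left analog: (145 - 45) mod 360 = 100°
Right analog: (145 + 45) mod 360 = 190°
Analogous hues = 100° and 190°


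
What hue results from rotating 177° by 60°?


New hue = (H + rotation) mod 360
New hue = (177 + 60) mod 360
= 237 mod 360
= 237°


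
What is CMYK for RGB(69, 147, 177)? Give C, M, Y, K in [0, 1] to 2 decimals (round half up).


R'=69/255≈0.2706, G'=147/255≈0.5765, B'=177/255≈0.6941
K = 1 - max(R',G',B') = 1 - 177/255 = 78/255 = 0.30588… → 0.31
(1-R'-K)/(1-K) simplifies to (max-R)/max with max = 177:
C = (177-69)/177 = 108/177 = 0.61016… → 0.61
M = (177-147)/177 = 30/177 = 0.16949… → 0.17
Y = (177-177)/177 = 0/177 = 0 → 0.00
= CMYK(0.61, 0.17, 0.00, 0.31)


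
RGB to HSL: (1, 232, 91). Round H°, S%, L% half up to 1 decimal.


Normalize: R'=1/255≈0.0039, G'=232/255≈0.9098, B'=91/255≈0.3569
Max=232/255, Min=1/255, Δ=Max-Min=231/255
L = (Max+Min)/2 = (232+1)/510 = 233/510 = 0.45686… → L = 45.7%
L ≤ 0.5 → S = Δ/(Max+Min) = 231/(232+1) = 231/233 = 0.99141… → S = 99.1%
(the 1/255 factors cancel in S and H, so raw channel differences can be used)
Max is G' → H = 60 × ((B-R)/Δ + 2) = 60 × ((91-1)/231 + 2)
  90/231 + 2 = 0.3896… + 2 = 2.3896…
  H = 60 × 2.3896… = 143.376…° → H = 143.4°
= HSL(143.4°, 99.1%, 45.7%)


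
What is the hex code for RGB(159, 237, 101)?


R = 159 → 9F (hex)
G = 237 → ED (hex)
B = 101 → 65 (hex)
Hex = #9FED65


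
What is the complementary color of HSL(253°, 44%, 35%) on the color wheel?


Complement = opposite side of color wheel = hue + 180°
H' = (253 + 180) mod 360 = 73°
S and L unchanged.
= HSL(73°, 44%, 35%)


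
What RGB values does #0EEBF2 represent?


0E → 14 (R)
EB → 235 (G)
F2 → 242 (B)
= RGB(14, 235, 242)


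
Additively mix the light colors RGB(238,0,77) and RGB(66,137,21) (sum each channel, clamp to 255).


Additive: each channel = min(255, C₁+C₂)
R: 238+66 = 304 → 255
G: 0+137 = 137 → 137
B: 77+21 = 98 → 98
= RGB(255, 137, 98)


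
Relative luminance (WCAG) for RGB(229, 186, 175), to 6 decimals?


Linearize each channel (sRGB transfer function): c = v/255; c_lin = c/12.92 if c ≤ 0.04045, else ((c+0.055)/1.055)^2.4
  R: 229/255 ≈ 0.898039 > 0.04045 → ((0.898039+0.055)/1.055)^2.4 ≈ 0.783538
  G: 186/255 ≈ 0.729412 > 0.04045 → ((0.729412+0.055)/1.055)^2.4 ≈ 0.491021
  B: 175/255 ≈ 0.686275 > 0.04045 → ((0.686275+0.055)/1.055)^2.4 ≈ 0.428690
R_lin = 0.783538, G_lin = 0.491021, B_lin = 0.428690
L = 0.2126×R + 0.7152×G + 0.0722×B
L = 0.2126×0.783538 + 0.7152×0.491021 + 0.0722×0.428690
L ≈ 0.548710


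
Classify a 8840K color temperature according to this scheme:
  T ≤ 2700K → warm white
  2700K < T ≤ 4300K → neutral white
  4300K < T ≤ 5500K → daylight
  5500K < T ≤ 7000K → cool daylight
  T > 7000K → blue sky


Temperature: 8840K
8840K > 7000K → blue sky
Classification: blue sky


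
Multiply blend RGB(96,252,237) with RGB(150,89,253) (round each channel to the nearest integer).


Multiply: C = A×B/255, rounded to nearest integer
R: 96×150/255 = 14400/255 ≈ 56.471 → 56
G: 252×89/255 = 22428/255 ≈ 87.953 → 88
B: 237×253/255 = 59961/255 ≈ 235.141 → 235
= RGB(56, 88, 235)


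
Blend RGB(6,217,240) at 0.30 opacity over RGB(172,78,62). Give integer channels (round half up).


C = α×F + (1-α)×B, with 1-α = 0.70
R: 0.30×6 + 0.70×172 = 1.80 + 120.40 = 122.20 → 122
G: 0.30×217 + 0.70×78 = 65.10 + 54.60 = 119.70 → 120
B: 0.30×240 + 0.70×62 = 72.00 + 43.40 = 115.40 → 115
= RGB(122, 120, 115)


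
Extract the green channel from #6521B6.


Color: #6521B6
R = 65 = 101
G = 21 = 33
B = B6 = 182
Green = 33


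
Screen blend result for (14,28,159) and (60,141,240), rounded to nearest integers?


Screen: C = 255 - (255-A)×(255-B)/255, rounded to nearest integer
R: 255 - (255-14)×(255-60)/255 = 255 - 46995/255 ≈ 255 - 184.294 = 70.706 → 71
G: 255 - (255-28)×(255-141)/255 = 255 - 25878/255 ≈ 255 - 101.482 = 153.518 → 154
B: 255 - (255-159)×(255-240)/255 = 255 - 1440/255 ≈ 255 - 5.647 = 249.353 → 249
= RGB(71, 154, 249)


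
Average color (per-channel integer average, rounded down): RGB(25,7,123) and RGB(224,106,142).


Midpoint: each channel = ⌊(C₁+C₂)/2⌋
R: ⌊(25+224)/2⌋ = 124
G: ⌊(7+106)/2⌋ = 56
B: ⌊(123+142)/2⌋ = 132
= RGB(124, 56, 132)


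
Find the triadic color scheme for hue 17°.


Triadic: equally spaced at 120° intervals
H1 = 17°
H2 = (17 + 120) mod 360 = 137°
H3 = (17 + 240) mod 360 = 257°
Triadic = 17°, 137°, 257°


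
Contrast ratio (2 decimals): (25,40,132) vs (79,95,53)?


Linearize each sRGB channel c=v/255: c/12.92 if c ≤ 0.04045 else ((c+0.055)/1.055)^2.4
L = 0.2126×R_lin + 0.7152×G_lin + 0.0722×B_lin
Color 1 (25,40,132):
  R=25: 25/255≈0.0980 > 0.04045 → ((0.0980+0.055)/1.055)^2.4 ≈ 0.00972
  G=40: 40/255≈0.1569 > 0.04045 → ((0.1569+0.055)/1.055)^2.4 ≈ 0.02122
  B=132: 132/255≈0.5176 > 0.04045 → ((0.5176+0.055)/1.055)^2.4 ≈ 0.23074
  L1 = 0.2126×0.00972 + 0.7152×0.02122 + 0.0722×0.23074 ≈ 0.03390
Color 2 (79,95,53):
  R=79: 79/255≈0.3098 > 0.04045 → ((0.3098+0.055)/1.055)^2.4 ≈ 0.07819
  G=95: 95/255≈0.3725 > 0.04045 → ((0.3725+0.055)/1.055)^2.4 ≈ 0.11444
  B=53: 53/255≈0.2078 > 0.04045 → ((0.2078+0.055)/1.055)^2.4 ≈ 0.03560
  L2 = 0.2126×0.07819 + 0.7152×0.11444 + 0.0722×0.03560 ≈ 0.10104
Lighter = 0.10104, Darker = 0.03390
Ratio = (L_lighter + 0.05) / (L_darker + 0.05)
Ratio = (0.10104 + 0.05) / (0.03390 + 0.05) = 0.15104 / 0.08390 ≈ 1.8002
Ratio ≈ 1.80:1


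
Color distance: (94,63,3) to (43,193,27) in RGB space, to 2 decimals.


d = √[(R₁-R₂)² + (G₁-G₂)² + (B₁-B₂)²]
d = √[(94-43)² + (63-193)² + (3-27)²]
d = √[2601 + 16900 + 576]
d = √20077
d ≈ 141.69


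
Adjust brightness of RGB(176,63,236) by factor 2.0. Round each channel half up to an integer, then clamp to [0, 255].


Multiply each channel by 2.0, round half up, clamp to [0, 255]
R: 176×2.0 = 352 → clamp → 255
G: 63×2.0 = 126
B: 236×2.0 = 472 → clamp → 255
= RGB(255, 126, 255)


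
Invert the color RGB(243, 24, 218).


Invert: (255-R, 255-G, 255-B)
R: 255-243 = 12
G: 255-24 = 231
B: 255-218 = 37
= RGB(12, 231, 37)


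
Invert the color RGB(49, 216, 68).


Invert: (255-R, 255-G, 255-B)
R: 255-49 = 206
G: 255-216 = 39
B: 255-68 = 187
= RGB(206, 39, 187)


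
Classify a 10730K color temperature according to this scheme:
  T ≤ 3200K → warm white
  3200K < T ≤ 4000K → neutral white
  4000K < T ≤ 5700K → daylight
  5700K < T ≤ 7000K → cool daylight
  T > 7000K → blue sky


Temperature: 10730K
10730K > 7000K → blue sky
Classification: blue sky


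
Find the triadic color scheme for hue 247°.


Triadic: equally spaced at 120° intervals
H1 = 247°
H2 = (247 + 120) mod 360 = 7°
H3 = (247 + 240) mod 360 = 127°
Triadic = 247°, 7°, 127°


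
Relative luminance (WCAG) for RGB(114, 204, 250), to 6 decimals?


Linearize each channel (sRGB transfer function): c = v/255; c_lin = c/12.92 if c ≤ 0.04045, else ((c+0.055)/1.055)^2.4
  R: 114/255 ≈ 0.447059 > 0.04045 → ((0.447059+0.055)/1.055)^2.4 ≈ 0.168269
  G: 204/255 ≈ 0.800000 > 0.04045 → ((0.800000+0.055)/1.055)^2.4 ≈ 0.603827
  B: 250/255 ≈ 0.980392 > 0.04045 → ((0.980392+0.055)/1.055)^2.4 ≈ 0.955973
R_lin = 0.168269, G_lin = 0.603827, B_lin = 0.955973
L = 0.2126×R + 0.7152×G + 0.0722×B
L = 0.2126×0.168269 + 0.7152×0.603827 + 0.0722×0.955973
L ≈ 0.536653


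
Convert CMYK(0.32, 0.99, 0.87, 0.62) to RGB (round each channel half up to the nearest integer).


R = 255 × (1-C) × (1-K) = 255 × 0.68 × 0.38 = 65.892 → 66
G = 255 × (1-M) × (1-K) = 255 × 0.01 × 0.38 = 0.969 → 1
B = 255 × (1-Y) × (1-K) = 255 × 0.13 × 0.38 = 12.597 → 13
= RGB(66, 1, 13)


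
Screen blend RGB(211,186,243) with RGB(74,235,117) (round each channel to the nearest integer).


Screen: C = 255 - (255-A)×(255-B)/255, rounded to nearest integer
R: 255 - (255-211)×(255-74)/255 = 255 - 7964/255 ≈ 255 - 31.231 = 223.769 → 224
G: 255 - (255-186)×(255-235)/255 = 255 - 1380/255 ≈ 255 - 5.412 = 249.588 → 250
B: 255 - (255-243)×(255-117)/255 = 255 - 1656/255 ≈ 255 - 6.494 = 248.506 → 249
= RGB(224, 250, 249)


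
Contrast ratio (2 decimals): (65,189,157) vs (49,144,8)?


Linearize each sRGB channel c=v/255: c/12.92 if c ≤ 0.04045 else ((c+0.055)/1.055)^2.4
L = 0.2126×R_lin + 0.7152×G_lin + 0.0722×B_lin
Color 1 (65,189,157):
  R=65: 65/255≈0.2549 > 0.04045 → ((0.2549+0.055)/1.055)^2.4 ≈ 0.05286
  G=189: 189/255≈0.7412 > 0.04045 → ((0.7412+0.055)/1.055)^2.4 ≈ 0.50888
  B=157: 157/255≈0.6157 > 0.04045 → ((0.6157+0.055)/1.055)^2.4 ≈ 0.33716
  L1 = 0.2126×0.05286 + 0.7152×0.50888 + 0.0722×0.33716 ≈ 0.39953
Color 2 (49,144,8):
  R=49: 49/255≈0.1922 > 0.04045 → ((0.1922+0.055)/1.055)^2.4 ≈ 0.03071
  G=144: 144/255≈0.5647 > 0.04045 → ((0.5647+0.055)/1.055)^2.4 ≈ 0.27889
  B=8: 8/255≈0.0314 ≤ 0.04045 → 0.0314/12.92 ≈ 0.00243
  L2 = 0.2126×0.03071 + 0.7152×0.27889 + 0.0722×0.00243 ≈ 0.20617
Lighter = 0.39953, Darker = 0.20617
Ratio = (L_lighter + 0.05) / (L_darker + 0.05)
Ratio = (0.39953 + 0.05) / (0.20617 + 0.05) = 0.44953 / 0.25617 ≈ 1.7548
Ratio ≈ 1.75:1


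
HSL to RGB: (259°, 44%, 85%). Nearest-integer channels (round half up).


H=259°, S=0.44, L=0.85
C = (1-|2L-1|)×S = (1-|0.70|)×0.44 = 0.132
H' = H/60 = 259/60 ≈ 4.3167; X = C×(1-|H' mod 2 - 1|) = 0.0418
m = L - C/2 = 0.85 - 0.066 = 0.784
Sector ⌊H'⌋ = 4 → (R',G',B') = (0.0418, 0.0, 0.132)
RGB = ((R'+m)×255, (G'+m)×255, (B'+m)×255) = (210.579, 199.92, 233.58)
Round half up → RGB(211, 200, 234)


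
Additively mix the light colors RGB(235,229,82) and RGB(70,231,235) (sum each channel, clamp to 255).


Additive: each channel = min(255, C₁+C₂)
R: 235+70 = 305 → 255
G: 229+231 = 460 → 255
B: 82+235 = 317 → 255
= RGB(255, 255, 255)


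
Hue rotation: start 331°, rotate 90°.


New hue = (H + rotation) mod 360
New hue = (331 + 90) mod 360
= 421 mod 360
= 61°


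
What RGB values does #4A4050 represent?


4A → 74 (R)
40 → 64 (G)
50 → 80 (B)
= RGB(74, 64, 80)


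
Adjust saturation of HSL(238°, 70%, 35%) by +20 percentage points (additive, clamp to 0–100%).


Original S = 70%
Adjustment = +20 percentage points
New S = 70 + (20) = 90
Clamp to [0, 100] → 90
= HSL(238°, 90%, 35%)


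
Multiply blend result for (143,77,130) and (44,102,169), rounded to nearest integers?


Multiply: C = A×B/255, rounded to nearest integer
R: 143×44/255 = 6292/255 ≈ 24.675 → 25
G: 77×102/255 = 7854/255 ≈ 30.800 → 31
B: 130×169/255 = 21970/255 ≈ 86.157 → 86
= RGB(25, 31, 86)


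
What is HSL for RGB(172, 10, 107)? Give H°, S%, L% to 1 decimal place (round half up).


Normalize: R'=172/255≈0.6745, G'=10/255≈0.0392, B'=107/255≈0.4196
Max=172/255, Min=10/255, Δ=Max-Min=162/255
L = (Max+Min)/2 = (172+10)/510 = 182/510 = 0.35686… → L = 35.7%
L ≤ 0.5 → S = Δ/(Max+Min) = 162/(172+10) = 162/182 = 0.89010… → S = 89.0%
(the 1/255 factors cancel in S and H, so raw channel differences can be used)
Max is R' → H = 60 × (((G-B)/Δ) mod 6) = 60 × (((10-107)/162) mod 6)
  (-97)/162 = -0.5987…; negative, so add 6 → 5.4012…
  H = 60 × 5.4012… = 324.074…° → H = 324.1°
= HSL(324.1°, 89.0%, 35.7%)


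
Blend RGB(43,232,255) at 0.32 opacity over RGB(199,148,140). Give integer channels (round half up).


C = α×F + (1-α)×B, with 1-α = 0.68
R: 0.32×43 + 0.68×199 = 13.76 + 135.32 = 149.08 → 149
G: 0.32×232 + 0.68×148 = 74.24 + 100.64 = 174.88 → 175
B: 0.32×255 + 0.68×140 = 81.60 + 95.20 = 176.80 → 177
= RGB(149, 175, 177)


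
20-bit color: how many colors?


Colors = 2^bits = 2^20
= 1,048,576 colors


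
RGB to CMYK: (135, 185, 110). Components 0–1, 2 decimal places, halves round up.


R'=135/255≈0.5294, G'=185/255≈0.7255, B'=110/255≈0.4314
K = 1 - max(R',G',B') = 1 - 185/255 = 70/255 = 0.27450… → 0.27
(1-R'-K)/(1-K) simplifies to (max-R)/max with max = 185:
C = (185-135)/185 = 50/185 = 0.27027… → 0.27
M = (185-185)/185 = 0/185 = 0 → 0.00
Y = (185-110)/185 = 75/185 = 0.40540… → 0.41
= CMYK(0.27, 0.00, 0.41, 0.27)


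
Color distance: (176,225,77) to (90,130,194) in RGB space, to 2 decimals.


d = √[(R₁-R₂)² + (G₁-G₂)² + (B₁-B₂)²]
d = √[(176-90)² + (225-130)² + (77-194)²]
d = √[7396 + 9025 + 13689]
d = √30110
d ≈ 173.52


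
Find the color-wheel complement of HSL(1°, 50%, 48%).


Complement = opposite side of color wheel = hue + 180°
H' = (1 + 180) mod 360 = 181°
S and L unchanged.
= HSL(181°, 50%, 48%)


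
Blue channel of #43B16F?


Color: #43B16F
R = 43 = 67
G = B1 = 177
B = 6F = 111
Blue = 111


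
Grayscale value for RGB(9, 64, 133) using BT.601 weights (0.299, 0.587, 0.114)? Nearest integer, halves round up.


Gray = 0.299×R + 0.587×G + 0.114×B
Gray = 0.299×9 + 0.587×64 + 0.114×133
Gray = 2.691 + 37.568 + 15.162
Gray = 55.421 → round half up → 55
Gray = 55


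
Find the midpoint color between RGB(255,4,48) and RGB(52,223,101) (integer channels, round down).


Midpoint: each channel = ⌊(C₁+C₂)/2⌋
R: ⌊(255+52)/2⌋ = 153
G: ⌊(4+223)/2⌋ = 113
B: ⌊(48+101)/2⌋ = 74
= RGB(153, 113, 74)


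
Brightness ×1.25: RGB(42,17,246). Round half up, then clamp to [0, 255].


Multiply each channel by 1.25, round half up, clamp to [0, 255]
R: 42×1.25 = 52.5 → round → 53
G: 17×1.25 = 21.25 → round → 21
B: 246×1.25 = 307.5 → round → 308 → clamp → 255
= RGB(53, 21, 255)


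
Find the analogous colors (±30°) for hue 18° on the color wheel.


Base hue: 18°
Left analog: (18 - 30) mod 360 = 348°
Right analog: (18 + 30) mod 360 = 48°
Analogous hues = 348° and 48°


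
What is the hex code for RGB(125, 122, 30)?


R = 125 → 7D (hex)
G = 122 → 7A (hex)
B = 30 → 1E (hex)
Hex = #7D7A1E


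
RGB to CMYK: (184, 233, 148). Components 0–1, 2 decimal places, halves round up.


R'=184/255≈0.7216, G'=233/255≈0.9137, B'=148/255≈0.5804
K = 1 - max(R',G',B') = 1 - 233/255 = 22/255 = 0.08627… → 0.09
(1-R'-K)/(1-K) simplifies to (max-R)/max with max = 233:
C = (233-184)/233 = 49/233 = 0.21030… → 0.21
M = (233-233)/233 = 0/233 = 0 → 0.00
Y = (233-148)/233 = 85/233 = 0.36480… → 0.36
= CMYK(0.21, 0.00, 0.36, 0.09)


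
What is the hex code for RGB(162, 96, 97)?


R = 162 → A2 (hex)
G = 96 → 60 (hex)
B = 97 → 61 (hex)
Hex = #A26061


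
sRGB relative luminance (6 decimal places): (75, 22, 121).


Linearize each channel (sRGB transfer function): c = v/255; c_lin = c/12.92 if c ≤ 0.04045, else ((c+0.055)/1.055)^2.4
  R: 75/255 ≈ 0.294118 > 0.04045 → ((0.294118+0.055)/1.055)^2.4 ≈ 0.070360
  G: 22/255 ≈ 0.086275 > 0.04045 → ((0.086275+0.055)/1.055)^2.4 ≈ 0.008023
  B: 121/255 ≈ 0.474510 > 0.04045 → ((0.474510+0.055)/1.055)^2.4 ≈ 0.191202
R_lin = 0.070360, G_lin = 0.008023, B_lin = 0.191202
L = 0.2126×R + 0.7152×G + 0.0722×B
L = 0.2126×0.070360 + 0.7152×0.008023 + 0.0722×0.191202
L ≈ 0.034502


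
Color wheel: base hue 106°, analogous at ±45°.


Base hue: 106°
Left analog: (106 - 45) mod 360 = 61°
Right analog: (106 + 45) mod 360 = 151°
Analogous hues = 61° and 151°


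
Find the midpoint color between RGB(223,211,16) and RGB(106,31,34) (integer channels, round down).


Midpoint: each channel = ⌊(C₁+C₂)/2⌋
R: ⌊(223+106)/2⌋ = 164
G: ⌊(211+31)/2⌋ = 121
B: ⌊(16+34)/2⌋ = 25
= RGB(164, 121, 25)


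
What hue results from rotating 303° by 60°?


New hue = (H + rotation) mod 360
New hue = (303 + 60) mod 360
= 363 mod 360
= 3°


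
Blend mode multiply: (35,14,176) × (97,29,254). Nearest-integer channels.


Multiply: C = A×B/255, rounded to nearest integer
R: 35×97/255 = 3395/255 ≈ 13.314 → 13
G: 14×29/255 = 406/255 ≈ 1.592 → 2
B: 176×254/255 = 44704/255 ≈ 175.310 → 175
= RGB(13, 2, 175)


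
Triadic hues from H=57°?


Triadic: equally spaced at 120° intervals
H1 = 57°
H2 = (57 + 120) mod 360 = 177°
H3 = (57 + 240) mod 360 = 297°
Triadic = 57°, 177°, 297°


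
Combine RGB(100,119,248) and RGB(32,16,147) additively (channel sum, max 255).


Additive: each channel = min(255, C₁+C₂)
R: 100+32 = 132 → 132
G: 119+16 = 135 → 135
B: 248+147 = 395 → 255
= RGB(132, 135, 255)


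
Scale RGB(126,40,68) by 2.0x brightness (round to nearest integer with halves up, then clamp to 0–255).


Multiply each channel by 2.0, round half up, clamp to [0, 255]
R: 126×2.0 = 252
G: 40×2.0 = 80
B: 68×2.0 = 136
= RGB(252, 80, 136)


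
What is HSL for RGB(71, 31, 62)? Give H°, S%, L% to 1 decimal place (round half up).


Normalize: R'=71/255≈0.2784, G'=31/255≈0.1216, B'=62/255≈0.2431
Max=71/255, Min=31/255, Δ=Max-Min=40/255
L = (Max+Min)/2 = (71+31)/510 = 102/510 = 0.2 → L = 20.0%
L ≤ 0.5 → S = Δ/(Max+Min) = 40/(71+31) = 40/102 = 0.39215… → S = 39.2%
(the 1/255 factors cancel in S and H, so raw channel differences can be used)
Max is R' → H = 60 × (((G-B)/Δ) mod 6) = 60 × (((31-62)/40) mod 6)
  (-31)/40 = -0.775; negative, so add 6 → 5.225
  H = 60 × 5.225 = 313.5° → H = 313.5°
= HSL(313.5°, 39.2%, 20.0%)


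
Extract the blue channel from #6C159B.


Color: #6C159B
R = 6C = 108
G = 15 = 21
B = 9B = 155
Blue = 155


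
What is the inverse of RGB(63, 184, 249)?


Invert: (255-R, 255-G, 255-B)
R: 255-63 = 192
G: 255-184 = 71
B: 255-249 = 6
= RGB(192, 71, 6)


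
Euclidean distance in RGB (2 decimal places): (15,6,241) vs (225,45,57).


d = √[(R₁-R₂)² + (G₁-G₂)² + (B₁-B₂)²]
d = √[(15-225)² + (6-45)² + (241-57)²]
d = √[44100 + 1521 + 33856]
d = √79477
d ≈ 281.92


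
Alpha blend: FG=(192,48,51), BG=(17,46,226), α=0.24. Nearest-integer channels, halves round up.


C = α×F + (1-α)×B, with 1-α = 0.76
R: 0.24×192 + 0.76×17 = 46.08 + 12.92 = 59.00 → 59
G: 0.24×48 + 0.76×46 = 11.52 + 34.96 = 46.48 → 46
B: 0.24×51 + 0.76×226 = 12.24 + 171.76 = 184.00 → 184
= RGB(59, 46, 184)


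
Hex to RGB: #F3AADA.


F3 → 243 (R)
AA → 170 (G)
DA → 218 (B)
= RGB(243, 170, 218)


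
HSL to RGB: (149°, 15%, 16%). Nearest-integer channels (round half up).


H=149°, S=0.15, L=0.16
C = (1-|2L-1|)×S = (1-|-0.68|)×0.15 = 0.048
H' = H/60 = 149/60 ≈ 2.4833; X = C×(1-|H' mod 2 - 1|) = 0.0232
m = L - C/2 = 0.16 - 0.024 = 0.136
Sector ⌊H'⌋ = 2 → (R',G',B') = (0.0, 0.048, 0.0232)
RGB = ((R'+m)×255, (G'+m)×255, (B'+m)×255) = (34.68, 46.92, 40.596)
Round half up → RGB(35, 47, 41)


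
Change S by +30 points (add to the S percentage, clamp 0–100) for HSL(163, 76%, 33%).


Original S = 76%
Adjustment = +30 percentage points
New S = 76 + (30) = 106
Clamp to [0, 100] → 100
= HSL(163°, 100%, 33%)


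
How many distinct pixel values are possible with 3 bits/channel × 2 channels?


Total bits = 3 bits/channel × 2 channels = 6 bits
Distinct pixel values = 2^6
= 64 pixel values


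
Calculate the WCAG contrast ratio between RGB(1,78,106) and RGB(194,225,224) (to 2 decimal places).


Linearize each sRGB channel c=v/255: c/12.92 if c ≤ 0.04045 else ((c+0.055)/1.055)^2.4
L = 0.2126×R_lin + 0.7152×G_lin + 0.0722×B_lin
Color 1 (1,78,106):
  R=1: 1/255≈0.0039 ≤ 0.04045 → 0.0039/12.92 ≈ 0.00030
  G=78: 78/255≈0.3059 > 0.04045 → ((0.3059+0.055)/1.055)^2.4 ≈ 0.07619
  B=106: 106/255≈0.4157 > 0.04045 → ((0.4157+0.055)/1.055)^2.4 ≈ 0.14413
  L1 = 0.2126×0.00030 + 0.7152×0.07619 + 0.0722×0.14413 ≈ 0.06496
Color 2 (194,225,224):
  R=194: 194/255≈0.7608 > 0.04045 → ((0.7608+0.055)/1.055)^2.4 ≈ 0.53948
  G=225: 225/255≈0.8824 > 0.04045 → ((0.8824+0.055)/1.055)^2.4 ≈ 0.75294
  B=224: 224/255≈0.8784 > 0.04045 → ((0.8784+0.055)/1.055)^2.4 ≈ 0.74540
  L2 = 0.2126×0.53948 + 0.7152×0.75294 + 0.0722×0.74540 ≈ 0.70702
Lighter = 0.70702, Darker = 0.06496
Ratio = (L_lighter + 0.05) / (L_darker + 0.05)
Ratio = (0.70702 + 0.05) / (0.06496 + 0.05) = 0.75702 / 0.11496 ≈ 6.5851
Ratio ≈ 6.59:1


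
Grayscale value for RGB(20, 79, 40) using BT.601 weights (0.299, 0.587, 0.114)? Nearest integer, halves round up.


Gray = 0.299×R + 0.587×G + 0.114×B
Gray = 0.299×20 + 0.587×79 + 0.114×40
Gray = 5.980 + 46.373 + 4.560
Gray = 56.913 → round half up → 57
Gray = 57


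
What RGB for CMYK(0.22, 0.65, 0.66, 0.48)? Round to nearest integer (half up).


R = 255 × (1-C) × (1-K) = 255 × 0.78 × 0.52 = 103.428 → 103
G = 255 × (1-M) × (1-K) = 255 × 0.35 × 0.52 = 46.41 → 46
B = 255 × (1-Y) × (1-K) = 255 × 0.34 × 0.52 = 45.084 → 45
= RGB(103, 46, 45)


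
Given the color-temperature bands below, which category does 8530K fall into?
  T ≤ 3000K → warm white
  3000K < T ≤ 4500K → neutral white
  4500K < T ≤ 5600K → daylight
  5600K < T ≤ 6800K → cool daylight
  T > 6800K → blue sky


Temperature: 8530K
8530K > 6800K → blue sky
Classification: blue sky


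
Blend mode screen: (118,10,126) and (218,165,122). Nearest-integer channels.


Screen: C = 255 - (255-A)×(255-B)/255, rounded to nearest integer
R: 255 - (255-118)×(255-218)/255 = 255 - 5069/255 ≈ 255 - 19.878 = 235.122 → 235
G: 255 - (255-10)×(255-165)/255 = 255 - 22050/255 ≈ 255 - 86.471 = 168.529 → 169
B: 255 - (255-126)×(255-122)/255 = 255 - 17157/255 ≈ 255 - 67.282 = 187.718 → 188
= RGB(235, 169, 188)


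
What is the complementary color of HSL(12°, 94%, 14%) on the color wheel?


Complement = opposite side of color wheel = hue + 180°
H' = (12 + 180) mod 360 = 192°
S and L unchanged.
= HSL(192°, 94%, 14%)


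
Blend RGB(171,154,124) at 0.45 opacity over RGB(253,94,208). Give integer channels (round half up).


C = α×F + (1-α)×B, with 1-α = 0.55
R: 0.45×171 + 0.55×253 = 76.95 + 139.15 = 216.10 → 216
G: 0.45×154 + 0.55×94 = 69.30 + 51.70 = 121.00 → 121
B: 0.45×124 + 0.55×208 = 55.80 + 114.40 = 170.20 → 170
= RGB(216, 121, 170)


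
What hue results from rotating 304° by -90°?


New hue = (H + rotation) mod 360
New hue = (304 -90) mod 360
= 214 mod 360
= 214°


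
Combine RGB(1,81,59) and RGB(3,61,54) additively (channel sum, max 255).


Additive: each channel = min(255, C₁+C₂)
R: 1+3 = 4 → 4
G: 81+61 = 142 → 142
B: 59+54 = 113 → 113
= RGB(4, 142, 113)


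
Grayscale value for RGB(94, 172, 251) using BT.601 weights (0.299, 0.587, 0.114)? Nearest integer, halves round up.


Gray = 0.299×R + 0.587×G + 0.114×B
Gray = 0.299×94 + 0.587×172 + 0.114×251
Gray = 28.106 + 100.964 + 28.614
Gray = 157.684 → round half up → 158
Gray = 158


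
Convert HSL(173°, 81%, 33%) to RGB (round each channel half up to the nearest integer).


H=173°, S=0.81, L=0.33
C = (1-|2L-1|)×S = (1-|-0.34|)×0.81 = 0.5346
H' = H/60 = 173/60 ≈ 2.8833; X = C×(1-|H' mod 2 - 1|) = 0.47223
m = L - C/2 = 0.33 - 0.2673 = 0.0627
Sector ⌊H'⌋ = 2 → (R',G',B') = (0.0, 0.5346, 0.47223)
RGB = ((R'+m)×255, (G'+m)×255, (B'+m)×255) = (15.9885, 152.3115, 136.40715)
Round half up → RGB(16, 152, 136)


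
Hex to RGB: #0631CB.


06 → 6 (R)
31 → 49 (G)
CB → 203 (B)
= RGB(6, 49, 203)


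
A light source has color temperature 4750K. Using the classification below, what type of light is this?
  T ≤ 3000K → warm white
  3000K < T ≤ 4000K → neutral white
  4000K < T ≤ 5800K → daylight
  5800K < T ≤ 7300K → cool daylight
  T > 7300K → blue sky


Temperature: 4750K
4000K < 4750K ≤ 5800K → daylight
Classification: daylight


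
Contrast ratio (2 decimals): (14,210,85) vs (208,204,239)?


Linearize each sRGB channel c=v/255: c/12.92 if c ≤ 0.04045 else ((c+0.055)/1.055)^2.4
L = 0.2126×R_lin + 0.7152×G_lin + 0.0722×B_lin
Color 1 (14,210,85):
  R=14: 14/255≈0.0549 > 0.04045 → ((0.0549+0.055)/1.055)^2.4 ≈ 0.00439
  G=210: 210/255≈0.8235 > 0.04045 → ((0.8235+0.055)/1.055)^2.4 ≈ 0.64448
  B=85: 85/255≈0.3333 > 0.04045 → ((0.3333+0.055)/1.055)^2.4 ≈ 0.09084
  L1 = 0.2126×0.00439 + 0.7152×0.64448 + 0.0722×0.09084 ≈ 0.46842
Color 2 (208,204,239):
  R=208: 208/255≈0.8157 > 0.04045 → ((0.8157+0.055)/1.055)^2.4 ≈ 0.63076
  G=204: 204/255≈0.8000 > 0.04045 → ((0.8000+0.055)/1.055)^2.4 ≈ 0.60383
  B=239: 239/255≈0.9373 > 0.04045 → ((0.9373+0.055)/1.055)^2.4 ≈ 0.86316
  L2 = 0.2126×0.63076 + 0.7152×0.60383 + 0.0722×0.86316 ≈ 0.62828
Lighter = 0.62828, Darker = 0.46842
Ratio = (L_lighter + 0.05) / (L_darker + 0.05)
Ratio = (0.62828 + 0.05) / (0.46842 + 0.05) = 0.67828 / 0.51842 ≈ 1.3083
Ratio ≈ 1.31:1


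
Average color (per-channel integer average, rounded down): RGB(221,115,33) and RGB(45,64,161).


Midpoint: each channel = ⌊(C₁+C₂)/2⌋
R: ⌊(221+45)/2⌋ = 133
G: ⌊(115+64)/2⌋ = 89
B: ⌊(33+161)/2⌋ = 97
= RGB(133, 89, 97)


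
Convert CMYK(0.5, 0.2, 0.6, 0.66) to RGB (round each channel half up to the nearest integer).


R = 255 × (1-C) × (1-K) = 255 × 0.50 × 0.34 = 43.35 → 43
G = 255 × (1-M) × (1-K) = 255 × 0.80 × 0.34 = 69.36 → 69
B = 255 × (1-Y) × (1-K) = 255 × 0.40 × 0.34 = 34.68 → 35
= RGB(43, 69, 35)


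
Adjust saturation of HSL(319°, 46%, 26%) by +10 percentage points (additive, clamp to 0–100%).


Original S = 46%
Adjustment = +10 percentage points
New S = 46 + (10) = 56
Clamp to [0, 100] → 56
= HSL(319°, 56%, 26%)


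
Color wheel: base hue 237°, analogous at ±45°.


Base hue: 237°
Left analog: (237 - 45) mod 360 = 192°
Right analog: (237 + 45) mod 360 = 282°
Analogous hues = 192° and 282°


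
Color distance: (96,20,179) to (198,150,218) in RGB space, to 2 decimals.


d = √[(R₁-R₂)² + (G₁-G₂)² + (B₁-B₂)²]
d = √[(96-198)² + (20-150)² + (179-218)²]
d = √[10404 + 16900 + 1521]
d = √28825
d ≈ 169.78


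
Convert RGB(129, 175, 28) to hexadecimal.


R = 129 → 81 (hex)
G = 175 → AF (hex)
B = 28 → 1C (hex)
Hex = #81AF1C


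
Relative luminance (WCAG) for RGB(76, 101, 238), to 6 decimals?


Linearize each channel (sRGB transfer function): c = v/255; c_lin = c/12.92 if c ≤ 0.04045, else ((c+0.055)/1.055)^2.4
  R: 76/255 ≈ 0.298039 > 0.04045 → ((0.298039+0.055)/1.055)^2.4 ≈ 0.072272
  G: 101/255 ≈ 0.396078 > 0.04045 → ((0.396078+0.055)/1.055)^2.4 ≈ 0.130136
  B: 238/255 ≈ 0.933333 > 0.04045 → ((0.933333+0.055)/1.055)^2.4 ≈ 0.854993
R_lin = 0.072272, G_lin = 0.130136, B_lin = 0.854993
L = 0.2126×R + 0.7152×G + 0.0722×B
L = 0.2126×0.072272 + 0.7152×0.130136 + 0.0722×0.854993
L ≈ 0.170169


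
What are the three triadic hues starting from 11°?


Triadic: equally spaced at 120° intervals
H1 = 11°
H2 = (11 + 120) mod 360 = 131°
H3 = (11 + 240) mod 360 = 251°
Triadic = 11°, 131°, 251°


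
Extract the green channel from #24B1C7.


Color: #24B1C7
R = 24 = 36
G = B1 = 177
B = C7 = 199
Green = 177


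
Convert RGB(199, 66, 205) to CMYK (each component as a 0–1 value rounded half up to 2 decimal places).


R'=199/255≈0.7804, G'=66/255≈0.2588, B'=205/255≈0.8039
K = 1 - max(R',G',B') = 1 - 205/255 = 50/255 = 0.19607… → 0.20
(1-R'-K)/(1-K) simplifies to (max-R)/max with max = 205:
C = (205-199)/205 = 6/205 = 0.02926… → 0.03
M = (205-66)/205 = 139/205 = 0.67804… → 0.68
Y = (205-205)/205 = 0/205 = 0 → 0.00
= CMYK(0.03, 0.68, 0.00, 0.20)


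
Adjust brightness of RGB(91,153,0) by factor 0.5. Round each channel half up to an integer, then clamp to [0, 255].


Multiply each channel by 0.5, round half up, clamp to [0, 255]
R: 91×0.5 = 45.5 → round → 46
G: 153×0.5 = 76.5 → round → 77
B: 0×0.5 = 0
= RGB(46, 77, 0)


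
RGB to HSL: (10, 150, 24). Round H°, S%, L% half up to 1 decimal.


Normalize: R'=10/255≈0.0392, G'=150/255≈0.5882, B'=24/255≈0.0941
Max=150/255, Min=10/255, Δ=Max-Min=140/255
L = (Max+Min)/2 = (150+10)/510 = 160/510 = 0.31372… → L = 31.4%
L ≤ 0.5 → S = Δ/(Max+Min) = 140/(150+10) = 140/160 = 0.875 → S = 87.5%
(the 1/255 factors cancel in S and H, so raw channel differences can be used)
Max is G' → H = 60 × ((B-R)/Δ + 2) = 60 × ((24-10)/140 + 2)
  14/140 + 2 = 0.1 + 2 = 2.1
  H = 60 × 2.1 = 126° → H = 126.0°
= HSL(126.0°, 87.5%, 31.4%)


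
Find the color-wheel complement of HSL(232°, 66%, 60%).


Complement = opposite side of color wheel = hue + 180°
H' = (232 + 180) mod 360 = 52°
S and L unchanged.
= HSL(52°, 66%, 60%)


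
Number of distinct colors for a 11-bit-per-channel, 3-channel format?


Total bits = 11 bits/channel × 3 channels = 33 bits
Distinct colors = 2^33
= 8,589,934,592 colors


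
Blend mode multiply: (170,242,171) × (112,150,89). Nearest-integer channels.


Multiply: C = A×B/255, rounded to nearest integer
R: 170×112/255 = 19040/255 ≈ 74.667 → 75
G: 242×150/255 = 36300/255 ≈ 142.353 → 142
B: 171×89/255 = 15219/255 ≈ 59.682 → 60
= RGB(75, 142, 60)
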